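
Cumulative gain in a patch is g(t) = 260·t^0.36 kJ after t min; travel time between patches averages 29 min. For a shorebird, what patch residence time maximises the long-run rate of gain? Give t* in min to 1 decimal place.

By the marginal value theorem, leave when the instantaneous gain rate g'(t) equals the habitat-wide average g(t)/(T + t).
g'(t) = 0.36·260·t^-0.64. Setting 0.36·260·t^-0.64 = 260·t^0.36/(29+t) gives 0.36(29+t) = t, so 0.64·t = 0.36×29.
t* = 0.36×29/0.64 = 16.31 min.

16.3 min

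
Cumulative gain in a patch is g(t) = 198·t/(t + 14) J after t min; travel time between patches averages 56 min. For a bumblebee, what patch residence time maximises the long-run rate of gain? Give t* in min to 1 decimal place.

28.0 min

Maximise g(t)/(T+t): set derivative to zero → g'(t)(T+t) = g(t).
g'(t) = 198·14/(t + 14)². Setting 198·14/(t+14)² = 198t/[(t+14)(56+t)] gives 14(56+t) = t(t+14), so t² = 14×56 = 784.
t* = √784 = 28 min.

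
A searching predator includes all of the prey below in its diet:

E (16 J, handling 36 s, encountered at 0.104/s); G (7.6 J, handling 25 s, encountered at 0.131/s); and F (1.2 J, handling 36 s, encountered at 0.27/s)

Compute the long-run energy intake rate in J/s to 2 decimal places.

Energy encountered per unit search time: 0.104×16 + 0.131×7.6 + 0.27×1.2 = 2.984 J/s.
Handling time per unit search time: 0.104×36 + 0.131×25 + 0.27×36 = 16.74.
Rate = 2.984/(1 + 16.74) = 0.1682 J/s.

0.17 J/s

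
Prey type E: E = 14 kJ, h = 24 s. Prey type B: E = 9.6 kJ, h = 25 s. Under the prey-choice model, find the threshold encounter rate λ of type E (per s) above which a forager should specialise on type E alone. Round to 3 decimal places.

0.080 per s

Drop type B once their profitability E₂/h₂ falls below the rate achievable on type E alone: E₂/h₂ = λE₁/(1 + λh₁).
Solve for λ: λE₁h₂ = E₂(1 + λh₁) → λ(E₁h₂ − E₂h₁) = E₂ → λ = E₂/(E₁h₂ − E₂h₁).
λ = 9.6/(14×25 − 9.6×24) = 9.6/119.6 = 0.08027 per s.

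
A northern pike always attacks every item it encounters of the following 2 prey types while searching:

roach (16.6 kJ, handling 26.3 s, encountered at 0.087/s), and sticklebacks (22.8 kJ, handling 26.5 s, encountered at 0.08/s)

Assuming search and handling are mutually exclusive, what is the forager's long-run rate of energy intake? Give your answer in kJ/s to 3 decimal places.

0.604 kJ/s

R = (0.087×16.6 + 0.08×22.8) / (1 + 0.087×26.3 + 0.08×26.5) = 3.268/5.408 = 0.6043 kJ/s.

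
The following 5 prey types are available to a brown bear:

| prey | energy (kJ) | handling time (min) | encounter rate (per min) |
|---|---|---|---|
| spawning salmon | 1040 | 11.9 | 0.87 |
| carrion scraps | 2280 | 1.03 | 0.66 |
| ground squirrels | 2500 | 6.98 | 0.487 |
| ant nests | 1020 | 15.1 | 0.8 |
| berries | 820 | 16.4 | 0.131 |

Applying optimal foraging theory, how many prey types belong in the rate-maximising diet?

1

E/h in descending order: carrion scraps 2.21e+03, ground squirrels 358, spawning salmon 87.4, ant nests 67.5, berries 50 kJ/min. The optimal diet is the largest prefix of this list for which every included type satisfies E_i/h_i > R on the types above it.
Rate on top 1: 895.8. ground squirrels: 358 < 895.8 → exclude; stop.
Optimal diet: carrion scraps — 1 of 5 types.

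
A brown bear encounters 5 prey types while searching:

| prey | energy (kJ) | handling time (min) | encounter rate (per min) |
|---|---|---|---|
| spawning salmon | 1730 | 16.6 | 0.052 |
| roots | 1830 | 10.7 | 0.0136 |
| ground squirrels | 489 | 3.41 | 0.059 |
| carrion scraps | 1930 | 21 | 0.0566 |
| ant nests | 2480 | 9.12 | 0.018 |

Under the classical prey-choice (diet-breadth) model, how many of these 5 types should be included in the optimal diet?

E/h in descending order: ant nests 272, roots 171, ground squirrels 143, spawning salmon 104, carrion scraps 91.9 kJ/min. The optimal diet is the largest prefix of this list for which every included type satisfies E_i/h_i > R on the types above it.
Rate on top 1: 38.35. roots: 171 > 38.35 → include.
Rate on top 2: 53.09. ground squirrels: 143 > 53.09 → include.
Rate on top 3: 65.11. spawning salmon: 104 > 65.11 → include.
Rate on top 4: 79.33. carrion scraps: 91.9 > 79.33 → include.
Optimal diet: ant nests, roots, ground squirrels, spawning salmon, carrion scraps — 5 of 5 types.

5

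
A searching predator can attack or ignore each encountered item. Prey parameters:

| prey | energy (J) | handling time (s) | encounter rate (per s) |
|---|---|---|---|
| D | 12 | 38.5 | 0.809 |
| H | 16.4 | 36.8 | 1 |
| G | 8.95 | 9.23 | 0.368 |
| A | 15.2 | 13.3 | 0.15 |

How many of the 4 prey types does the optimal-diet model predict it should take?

2

Profitabilities (E/h, J/s): A 1.14, G 0.97, H 0.446, D 0.312. Add prey in this order while the next type's profitability exceeds the intake rate on those already taken.
Rate on top 1: 0.7613. G: 0.97 > 0.7613 → include.
Rate on top 2: 0.872. H: 0.446 < 0.872 → exclude; stop.
Optimal diet: A, G — 2 of 4 types.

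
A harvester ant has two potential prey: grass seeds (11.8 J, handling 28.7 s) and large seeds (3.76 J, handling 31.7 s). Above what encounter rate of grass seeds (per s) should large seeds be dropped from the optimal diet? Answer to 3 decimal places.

At the threshold, the rate on grass seeds alone equals the profitability of large seeds: λ·11.8/(1 + λ·28.7) = 3.76/31.7 = 0.1186.
Rearranging, λ(11.8 − 0.1186×28.7) = 0.1186, so λ = 0.1186/8.396 = 0.01413 per s.

0.014 per s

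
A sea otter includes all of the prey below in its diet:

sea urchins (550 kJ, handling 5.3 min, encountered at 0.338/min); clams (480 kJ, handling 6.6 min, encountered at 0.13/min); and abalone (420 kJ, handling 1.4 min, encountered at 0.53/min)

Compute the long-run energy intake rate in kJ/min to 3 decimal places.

107.232 kJ/min

Energy encountered per unit search time: 0.338×550 + 0.13×480 + 0.53×420 = 470.9 kJ/min.
Handling time per unit search time: 0.338×5.3 + 0.13×6.6 + 0.53×1.4 = 3.391.
Rate = 470.9/(1 + 3.391) = 107.2 kJ/min.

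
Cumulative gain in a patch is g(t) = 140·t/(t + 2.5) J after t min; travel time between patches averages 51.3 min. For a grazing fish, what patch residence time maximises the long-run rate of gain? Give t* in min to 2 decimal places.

11.32 min

Maximise g(t)/(T+t): set derivative to zero → g'(t)(T+t) = g(t).
g'(t) = 140·2.5/(t + 2.5)². Setting 140·2.5/(t+2.5)² = 140t/[(t+2.5)(51.3+t)] gives 2.5(51.3+t) = t(t+2.5), so t² = 2.5×51.3 = 128.2.
t* = √128.2 = 11.32 min.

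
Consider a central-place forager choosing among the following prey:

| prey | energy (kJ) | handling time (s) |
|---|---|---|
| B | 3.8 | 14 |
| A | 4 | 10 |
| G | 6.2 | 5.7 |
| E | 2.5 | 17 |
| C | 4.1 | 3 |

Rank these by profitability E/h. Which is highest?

C

In descending order of E/h:
C: 4.1/3 = 1.37 kJ/s
G: 6.2/5.7 = 1.09 kJ/s
A: 4/10 = 0.4 kJ/s
B: 3.8/14 = 0.271 kJ/s
E: 2.5/17 = 0.147 kJ/s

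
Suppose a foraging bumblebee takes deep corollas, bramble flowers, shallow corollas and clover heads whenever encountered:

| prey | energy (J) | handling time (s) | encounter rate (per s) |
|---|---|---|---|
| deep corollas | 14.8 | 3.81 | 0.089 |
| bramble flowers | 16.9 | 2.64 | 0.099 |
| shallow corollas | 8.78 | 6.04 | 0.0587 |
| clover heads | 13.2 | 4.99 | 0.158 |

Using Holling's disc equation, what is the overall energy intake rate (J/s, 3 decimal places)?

2.038 J/s

Energy encountered per unit search time: 0.089×14.8 + 0.099×16.9 + 0.0587×8.78 + 0.158×13.2 = 5.591 J/s.
Handling time per unit search time: 0.089×3.81 + 0.099×2.64 + 0.0587×6.04 + 0.158×4.99 = 1.743.
Rate = 5.591/(1 + 1.743) = 2.038 J/s.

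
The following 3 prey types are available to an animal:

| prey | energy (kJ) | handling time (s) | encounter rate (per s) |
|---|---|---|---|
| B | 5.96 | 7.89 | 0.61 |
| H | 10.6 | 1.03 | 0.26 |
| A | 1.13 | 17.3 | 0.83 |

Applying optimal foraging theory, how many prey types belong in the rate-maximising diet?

1

Profitabilities (E/h, kJ/s): H 10.3, B 0.755, A 0.0653. Add prey in this order while the next type's profitability exceeds the intake rate on those already taken.
Rate on top 1: 2.174. B: 0.755 < 2.174 → exclude; stop.
Optimal diet: H — 1 of 3 types.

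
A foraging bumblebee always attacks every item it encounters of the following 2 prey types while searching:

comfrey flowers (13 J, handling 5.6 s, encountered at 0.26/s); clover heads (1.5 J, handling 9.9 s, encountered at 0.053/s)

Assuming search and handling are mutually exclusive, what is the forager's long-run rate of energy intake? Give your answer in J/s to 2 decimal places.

1.16 J/s

Energy encountered per unit search time: 0.26×13 + 0.053×1.5 = 3.459 J/s.
Handling time per unit search time: 0.26×5.6 + 0.053×9.9 = 1.981.
Rate = 3.459/(1 + 1.981) = 1.161 J/s.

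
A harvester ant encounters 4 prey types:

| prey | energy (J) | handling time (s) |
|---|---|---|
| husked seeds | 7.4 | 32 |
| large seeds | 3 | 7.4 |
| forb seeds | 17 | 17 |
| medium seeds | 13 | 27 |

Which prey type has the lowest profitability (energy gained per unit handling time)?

Profitability E/h (J/s): husked seeds = 7.4/32 = 0.231, large seeds = 3/7.4 = 0.405, forb seeds = 17/17 = 1, medium seeds = 13/27 = 0.481.
Ranked: forb seeds > medium seeds > large seeds > husked seeds.

husked seeds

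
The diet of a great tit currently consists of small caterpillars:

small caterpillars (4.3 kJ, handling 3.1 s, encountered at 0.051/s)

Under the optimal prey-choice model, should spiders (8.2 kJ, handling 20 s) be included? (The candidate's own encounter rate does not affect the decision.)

Current rate: (0.051×4.3)/(1 + 0.051×3.1) = 0.1894 kJ/s.
Profitability of spiders: 8.2/20 = 0.41 kJ/s.
Since 0.41 > R, including spiders increases the long-run rate.

Yes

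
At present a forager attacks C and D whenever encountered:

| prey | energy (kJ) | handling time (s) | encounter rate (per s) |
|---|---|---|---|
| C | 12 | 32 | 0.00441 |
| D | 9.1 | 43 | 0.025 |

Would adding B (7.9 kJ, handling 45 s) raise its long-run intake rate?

Current rate: (0.00441×12 + 0.025×9.1)/(1 + 0.00441×32 + 0.025×43) = 0.1265 kJ/s.
Profitability of B: 7.9/45 = 0.1756 kJ/s.
Since 0.1756 > R, including B increases the long-run rate.

Yes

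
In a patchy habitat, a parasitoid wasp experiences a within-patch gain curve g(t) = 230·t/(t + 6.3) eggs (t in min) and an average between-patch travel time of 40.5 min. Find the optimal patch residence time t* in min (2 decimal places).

Maximise g(t)/(T+t): set derivative to zero → g'(t)(T+t) = g(t).
g'(t) = 230·6.3/(t + 6.3)². Setting 230·6.3/(t+6.3)² = 230t/[(t+6.3)(40.5+t)] gives 6.3(40.5+t) = t(t+6.3), so t² = 6.3×40.5 = 255.2.
t* = √255.2 = 15.97 min.

15.97 min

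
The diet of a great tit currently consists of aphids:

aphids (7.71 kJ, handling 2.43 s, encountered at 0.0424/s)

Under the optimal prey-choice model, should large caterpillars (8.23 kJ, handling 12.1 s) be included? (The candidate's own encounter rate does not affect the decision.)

Yes

Intake rate on the current diet: R = (0.0424×7.71) / (1 + 0.0424×2.43) = 0.3269/1.103 = 0.2964 kJ/s.
large caterpillars: E/h = 8.23/12.1 = 0.6802 kJ/s.
Since 0.6802 > R, including large caterpillars increases the long-run rate.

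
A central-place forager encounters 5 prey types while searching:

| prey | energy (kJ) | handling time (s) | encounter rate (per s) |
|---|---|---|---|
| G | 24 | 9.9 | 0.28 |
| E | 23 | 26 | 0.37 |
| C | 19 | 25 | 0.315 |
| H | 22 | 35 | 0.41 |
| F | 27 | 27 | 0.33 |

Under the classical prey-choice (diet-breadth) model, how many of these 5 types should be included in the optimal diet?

1

E/h in descending order: G 2.42, F 1, E 0.885, C 0.76, H 0.629 kJ/s. The optimal diet is the largest prefix of this list for which every included type satisfies E_i/h_i > R on the types above it.
Rate on top 1: 1.782. F: 1 < 1.782 → exclude; stop.
Optimal diet: G — 1 of 5 types.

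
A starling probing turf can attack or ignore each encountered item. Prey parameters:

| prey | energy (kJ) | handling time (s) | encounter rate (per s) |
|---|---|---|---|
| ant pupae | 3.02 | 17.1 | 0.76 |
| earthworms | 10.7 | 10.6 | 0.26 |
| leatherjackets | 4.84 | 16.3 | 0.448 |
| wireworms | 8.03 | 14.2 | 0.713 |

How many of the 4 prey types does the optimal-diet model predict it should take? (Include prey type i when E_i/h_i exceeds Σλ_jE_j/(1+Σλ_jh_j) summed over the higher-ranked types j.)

1

E/h in descending order: earthworms 1.01, wireworms 0.565, leatherjackets 0.297, ant pupae 0.177 kJ/s. The optimal diet is the largest prefix of this list for which every included type satisfies E_i/h_i > R on the types above it.
Rate on top 1: 0.7407. wireworms: 0.565 < 0.7407 → exclude; stop.
Optimal diet: earthworms — 1 of 4 types.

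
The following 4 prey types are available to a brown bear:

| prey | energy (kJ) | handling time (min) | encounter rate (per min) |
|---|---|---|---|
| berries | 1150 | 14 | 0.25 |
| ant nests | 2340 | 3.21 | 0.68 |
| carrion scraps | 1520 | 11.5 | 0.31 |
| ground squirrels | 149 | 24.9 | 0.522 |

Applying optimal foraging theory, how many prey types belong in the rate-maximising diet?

E/h in descending order: ant nests 729, carrion scraps 132, berries 82.1, ground squirrels 5.98 kJ/min. The optimal diet is the largest prefix of this list for which every included type satisfies E_i/h_i > R on the types above it.
Rate on top 1: 499.9. carrion scraps: 132 < 499.9 → exclude; stop.
Optimal diet: ant nests — 1 of 4 types.

1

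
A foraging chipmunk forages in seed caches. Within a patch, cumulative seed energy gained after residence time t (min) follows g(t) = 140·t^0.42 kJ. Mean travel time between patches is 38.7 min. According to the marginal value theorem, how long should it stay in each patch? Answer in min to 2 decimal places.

28.02 min

Optimal t* satisfies g'(t*) = g(t*)/(T + t*).
g'(t) = 0.42·140·t^-0.58. Setting 0.42·140·t^-0.58 = 140·t^0.42/(38.7+t) gives 0.42(38.7+t) = t, so 0.58·t = 0.42×38.7.
t* = 0.42×38.7/0.58 = 28.02 min.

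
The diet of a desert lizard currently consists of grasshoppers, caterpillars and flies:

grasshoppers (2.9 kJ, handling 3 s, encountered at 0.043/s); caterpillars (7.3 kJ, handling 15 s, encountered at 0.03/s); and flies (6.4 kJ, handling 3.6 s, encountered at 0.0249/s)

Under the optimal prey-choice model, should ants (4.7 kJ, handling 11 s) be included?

On grasshoppers, caterpillars and flies alone, R = ΣλE/(1+Σλh) = 0.5031/1.669 = 0.3015 kJ/s.
ants: E/h = 4.7/11 = 0.4273 kJ/s.
Since 0.4273 > R, including ants increases the long-run rate.

Yes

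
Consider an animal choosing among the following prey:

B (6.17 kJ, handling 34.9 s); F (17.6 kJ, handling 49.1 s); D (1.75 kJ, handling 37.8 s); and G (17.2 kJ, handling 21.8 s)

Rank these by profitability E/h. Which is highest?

Profitability E/h (kJ/s): B = 6.17/34.9 = 0.177, F = 17.6/49.1 = 0.358, D = 1.75/37.8 = 0.0463, G = 17.2/21.8 = 0.789.
Ranked: G > F > B > D.

G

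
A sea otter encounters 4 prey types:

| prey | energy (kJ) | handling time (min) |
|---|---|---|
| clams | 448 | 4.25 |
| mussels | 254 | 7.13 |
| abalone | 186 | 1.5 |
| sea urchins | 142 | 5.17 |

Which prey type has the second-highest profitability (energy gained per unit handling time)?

In descending order of E/h:
abalone: 186/1.5 = 124 kJ/min
clams: 448/4.25 = 105 kJ/min
mussels: 254/7.13 = 35.6 kJ/min
sea urchins: 142/5.17 = 27.5 kJ/min

clams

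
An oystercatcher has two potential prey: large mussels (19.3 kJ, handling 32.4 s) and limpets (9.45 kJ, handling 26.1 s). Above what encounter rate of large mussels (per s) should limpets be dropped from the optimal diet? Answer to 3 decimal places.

0.048 per s

Drop limpets once their profitability E₂/h₂ falls below the rate achievable on large mussels alone: E₂/h₂ = λE₁/(1 + λh₁).
Solve for λ: λE₁h₂ = E₂(1 + λh₁) → λ(E₁h₂ − E₂h₁) = E₂ → λ = E₂/(E₁h₂ − E₂h₁).
λ = 9.45/(19.3×26.1 − 9.45×32.4) = 9.45/197.6 = 0.04784 per s.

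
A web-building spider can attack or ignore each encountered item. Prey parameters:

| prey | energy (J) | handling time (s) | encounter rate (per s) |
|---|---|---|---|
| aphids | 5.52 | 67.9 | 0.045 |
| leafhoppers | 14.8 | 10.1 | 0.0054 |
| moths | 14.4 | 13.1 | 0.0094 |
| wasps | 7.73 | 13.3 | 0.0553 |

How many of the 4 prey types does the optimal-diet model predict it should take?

Profitabilities (E/h, J/s): leafhoppers 1.47, moths 1.1, wasps 0.581, aphids 0.0813. Add prey in this order while the next type's profitability exceeds the intake rate on those already taken.
Rate on top 1: 0.07579. moths: 1.1 > 0.07579 → include.
Rate on top 2: 0.1828. wasps: 0.581 > 0.1828 → include.
Rate on top 3: 0.336. aphids: 0.0813 < 0.336 → exclude; stop.
Optimal diet: leafhoppers, moths, wasps — 3 of 4 types.

3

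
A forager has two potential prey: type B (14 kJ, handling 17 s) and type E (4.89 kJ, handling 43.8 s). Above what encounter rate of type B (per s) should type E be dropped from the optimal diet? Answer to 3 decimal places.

Drop type E once their profitability E₂/h₂ falls below the rate achievable on type B alone: E₂/h₂ = λE₁/(1 + λh₁).
Solve for λ: λE₁h₂ = E₂(1 + λh₁) → λ(E₁h₂ − E₂h₁) = E₂ → λ = E₂/(E₁h₂ − E₂h₁).
λ = 4.89/(14×43.8 − 4.89×17) = 4.89/530.1 = 0.009225 per s.

0.009 per s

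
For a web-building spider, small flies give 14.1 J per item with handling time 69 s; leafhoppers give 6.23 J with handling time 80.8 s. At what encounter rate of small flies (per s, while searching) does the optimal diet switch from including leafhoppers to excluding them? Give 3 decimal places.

0.009 per s

The zero-one rule: include leafhoppers iff E₂/h₂ > λE₁/(1+λh₁). Equality gives the switch point.
λE₁h₂ = E₂ + λE₂h₁ ⇒ λ = E₂/(E₁h₂ − E₂h₁) = 6.23/(1139 − 429.9) = 0.008782 per s.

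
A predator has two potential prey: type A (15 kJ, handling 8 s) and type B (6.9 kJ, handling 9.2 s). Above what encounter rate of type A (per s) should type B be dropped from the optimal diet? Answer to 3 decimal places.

The zero-one rule: include type B iff E₂/h₂ > λE₁/(1+λh₁). Equality gives the switch point.
λE₁h₂ = E₂ + λE₂h₁ ⇒ λ = E₂/(E₁h₂ − E₂h₁) = 6.9/(138 − 55.2) = 0.08333 per s.

0.083 per s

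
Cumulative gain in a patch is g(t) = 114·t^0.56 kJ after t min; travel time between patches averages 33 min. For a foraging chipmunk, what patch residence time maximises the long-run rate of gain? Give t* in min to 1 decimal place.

Maximise g(t)/(T+t): set derivative to zero → g'(t)(T+t) = g(t).
g'(t) = 0.56·114·t^-0.44. Setting 0.56·114·t^-0.44 = 114·t^0.56/(33+t) gives 0.56(33+t) = t, so 0.44·t = 0.56×33.
t* = 0.56×33/0.44 = 42 min.

42.0 min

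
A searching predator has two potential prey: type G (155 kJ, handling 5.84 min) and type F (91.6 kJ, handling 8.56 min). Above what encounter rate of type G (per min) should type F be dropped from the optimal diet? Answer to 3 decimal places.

Drop type F once their profitability E₂/h₂ falls below the rate achievable on type G alone: E₂/h₂ = λE₁/(1 + λh₁).
Solve for λ: λE₁h₂ = E₂(1 + λh₁) → λ(E₁h₂ − E₂h₁) = E₂ → λ = E₂/(E₁h₂ − E₂h₁).
λ = 91.6/(155×8.56 − 91.6×5.84) = 91.6/791.9 = 0.1157 per min.

0.116 per min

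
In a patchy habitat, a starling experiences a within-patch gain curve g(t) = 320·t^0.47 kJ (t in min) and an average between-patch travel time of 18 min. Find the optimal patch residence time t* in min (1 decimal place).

Maximise g(t)/(T+t): set derivative to zero → g'(t)(T+t) = g(t).
g'(t) = 0.47·320·t^-0.53. Setting 0.47·320·t^-0.53 = 320·t^0.47/(18+t) gives 0.47(18+t) = t, so 0.53·t = 0.47×18.
t* = 0.47×18/0.53 = 15.96 min.

16.0 min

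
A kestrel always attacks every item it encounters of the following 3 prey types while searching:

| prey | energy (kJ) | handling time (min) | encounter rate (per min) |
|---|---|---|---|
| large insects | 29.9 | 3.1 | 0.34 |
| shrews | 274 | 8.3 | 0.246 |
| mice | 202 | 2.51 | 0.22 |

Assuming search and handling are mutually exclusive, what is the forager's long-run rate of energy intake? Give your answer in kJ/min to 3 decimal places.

26.250 kJ/min

R = Σλ_iE_i / (1 + Σλ_ih_i)
Numerator: 0.34×29.9 + 0.246×274 + 0.22×202 = 122
Denominator: 1 + 0.34×3.1 + 0.246×8.3 + 0.22×2.51 = 4.648
R = 122/4.648 = 26.25 kJ/min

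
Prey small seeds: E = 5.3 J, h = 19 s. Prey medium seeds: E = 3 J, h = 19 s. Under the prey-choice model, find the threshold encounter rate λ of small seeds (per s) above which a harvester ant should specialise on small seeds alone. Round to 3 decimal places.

Drop medium seeds once their profitability E₂/h₂ falls below the rate achievable on small seeds alone: E₂/h₂ = λE₁/(1 + λh₁).
Solve for λ: λE₁h₂ = E₂(1 + λh₁) → λ(E₁h₂ − E₂h₁) = E₂ → λ = E₂/(E₁h₂ − E₂h₁).
λ = 3/(5.3×19 − 3×19) = 3/43.7 = 0.06865 per s.

0.069 per s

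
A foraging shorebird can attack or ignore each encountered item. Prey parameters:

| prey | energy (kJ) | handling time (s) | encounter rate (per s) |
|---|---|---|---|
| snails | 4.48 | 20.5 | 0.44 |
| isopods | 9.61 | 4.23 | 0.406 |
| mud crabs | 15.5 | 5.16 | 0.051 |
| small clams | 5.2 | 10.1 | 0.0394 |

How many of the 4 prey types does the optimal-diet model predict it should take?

Profitabilities (E/h, kJ/s): mud crabs 3, isopods 2.27, small clams 0.515, snails 0.219. Add prey in this order while the next type's profitability exceeds the intake rate on those already taken.
Rate on top 1: 0.6258. isopods: 2.27 > 0.6258 → include.
Rate on top 2: 1.574. small clams: 0.515 < 1.574 → exclude; stop.
Optimal diet: mud crabs, isopods — 2 of 4 types.

2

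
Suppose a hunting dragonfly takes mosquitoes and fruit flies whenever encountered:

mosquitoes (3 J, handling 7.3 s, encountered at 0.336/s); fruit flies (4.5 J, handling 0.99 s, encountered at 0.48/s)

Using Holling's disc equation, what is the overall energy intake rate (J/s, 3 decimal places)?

0.807 J/s

R = (0.336×3 + 0.48×4.5) / (1 + 0.336×7.3 + 0.48×0.99) = 3.168/3.928 = 0.8065 J/s.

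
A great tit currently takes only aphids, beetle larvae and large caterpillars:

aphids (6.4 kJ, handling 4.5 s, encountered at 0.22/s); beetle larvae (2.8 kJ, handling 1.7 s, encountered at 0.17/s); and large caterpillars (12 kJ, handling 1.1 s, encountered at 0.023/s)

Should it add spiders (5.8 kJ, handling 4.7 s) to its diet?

Intake rate on the current diet: R = (0.22×6.4 + 0.17×2.8 + 0.023×12) / (1 + 0.22×4.5 + 0.17×1.7 + 0.023×1.1) = 2.16/2.304 = 0.9374 kJ/s.
spiders: E/h = 5.8/4.7 = 1.234 kJ/s.
1.234 > 0.9374, so adding spiders raises the average — include it.

Yes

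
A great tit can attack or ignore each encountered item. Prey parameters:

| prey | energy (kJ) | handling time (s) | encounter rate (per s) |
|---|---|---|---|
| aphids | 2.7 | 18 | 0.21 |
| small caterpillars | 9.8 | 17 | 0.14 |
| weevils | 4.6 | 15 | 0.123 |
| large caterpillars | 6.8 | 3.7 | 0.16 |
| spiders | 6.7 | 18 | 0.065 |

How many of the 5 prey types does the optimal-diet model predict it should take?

Profitabilities (E/h, kJ/s): large caterpillars 1.84, small caterpillars 0.576, spiders 0.372, weevils 0.307, aphids 0.15. Add prey in this order while the next type's profitability exceeds the intake rate on those already taken.
Rate on top 1: 0.6834. small caterpillars: 0.576 < 0.6834 → exclude; stop.
Optimal diet: large caterpillars — 1 of 5 types.

1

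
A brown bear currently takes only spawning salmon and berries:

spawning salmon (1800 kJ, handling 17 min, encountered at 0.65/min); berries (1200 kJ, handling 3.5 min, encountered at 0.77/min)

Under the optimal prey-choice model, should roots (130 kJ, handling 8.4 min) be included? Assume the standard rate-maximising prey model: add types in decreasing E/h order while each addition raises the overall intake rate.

Current rate: (0.65×1800 + 0.77×1200)/(1 + 0.65×17 + 0.77×3.5) = 142 kJ/min.
Profitability of roots: 130/8.4 = 15.48 kJ/min.
15.48 < 142, so adding roots would lower the average — exclude it.

No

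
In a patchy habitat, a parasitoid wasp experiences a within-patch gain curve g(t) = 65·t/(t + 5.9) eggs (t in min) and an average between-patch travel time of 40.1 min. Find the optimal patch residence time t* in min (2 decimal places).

Maximise g(t)/(T+t): set derivative to zero → g'(t)(T+t) = g(t).
g'(t) = 65·5.9/(t + 5.9)². Setting 65·5.9/(t+5.9)² = 65t/[(t+5.9)(40.1+t)] gives 5.9(40.1+t) = t(t+5.9), so t² = 5.9×40.1 = 236.6.
t* = √236.6 = 15.38 min.

15.38 min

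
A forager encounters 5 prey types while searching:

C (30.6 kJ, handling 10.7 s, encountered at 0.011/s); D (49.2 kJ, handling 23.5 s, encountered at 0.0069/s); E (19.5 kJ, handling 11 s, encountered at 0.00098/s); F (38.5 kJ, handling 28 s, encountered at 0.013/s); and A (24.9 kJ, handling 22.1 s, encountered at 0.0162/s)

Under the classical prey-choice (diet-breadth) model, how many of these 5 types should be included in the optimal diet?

5

Rank by E/h (kJ/s): C 2.86, D 2.09, E 1.77, F 1.38, A 1.13. Include each in turn until the next type's E/h falls below the running intake rate.
Rate on top 1: 0.3012. D: 2.09 > 0.3012 → include.
Rate on top 2: 0.5282. E: 1.77 > 0.5282 → include.
Rate on top 3: 0.5386. F: 1.38 > 0.5386 → include.
Rate on top 4: 0.7226. A: 1.13 > 0.7226 → include.
Optimal diet: C, D, E, F, A — 5 of 5 types.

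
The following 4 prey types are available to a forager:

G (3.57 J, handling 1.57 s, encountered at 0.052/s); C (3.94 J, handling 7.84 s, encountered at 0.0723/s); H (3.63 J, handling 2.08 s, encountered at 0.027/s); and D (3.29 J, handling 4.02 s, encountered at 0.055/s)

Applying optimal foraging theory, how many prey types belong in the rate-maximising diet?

4

Profitabilities (E/h, J/s): G 2.27, H 1.75, D 0.818, C 0.503. Add prey in this order while the next type's profitability exceeds the intake rate on those already taken.
Rate on top 1: 0.1716. H: 1.75 > 0.1716 → include.
Rate on top 2: 0.2493. D: 0.818 > 0.2493 → include.
Rate on top 3: 0.3419. C: 0.503 > 0.3419 → include.
Optimal diet: G, H, D, C — 4 of 4 types.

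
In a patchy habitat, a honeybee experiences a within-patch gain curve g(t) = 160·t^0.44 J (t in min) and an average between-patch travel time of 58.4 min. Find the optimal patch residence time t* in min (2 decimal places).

45.89 min

Maximise g(t)/(T+t): set derivative to zero → g'(t)(T+t) = g(t).
g'(t) = 0.44·160·t^-0.56. Setting 0.44·160·t^-0.56 = 160·t^0.44/(58.4+t) gives 0.44(58.4+t) = t, so 0.56·t = 0.44×58.4.
t* = 0.44×58.4/0.56 = 45.89 min.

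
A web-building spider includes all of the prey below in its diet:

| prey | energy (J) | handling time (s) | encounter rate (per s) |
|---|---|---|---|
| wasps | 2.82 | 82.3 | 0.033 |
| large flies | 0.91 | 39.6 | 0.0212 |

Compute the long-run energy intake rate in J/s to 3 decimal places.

0.025 J/s

R = (0.033×2.82 + 0.0212×0.91) / (1 + 0.033×82.3 + 0.0212×39.6) = 0.1124/4.555 = 0.02466 J/s.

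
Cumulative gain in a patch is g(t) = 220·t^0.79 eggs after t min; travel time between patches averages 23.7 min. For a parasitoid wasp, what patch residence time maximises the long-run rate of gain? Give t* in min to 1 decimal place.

89.2 min

By the marginal value theorem, leave when the instantaneous gain rate g'(t) equals the habitat-wide average g(t)/(T + t).
g'(t) = 0.79·220·t^-0.21. Setting 0.79·220·t^-0.21 = 220·t^0.79/(23.7+t) gives 0.79(23.7+t) = t, so 0.21·t = 0.79×23.7.
t* = 0.79×23.7/0.21 = 89.16 min.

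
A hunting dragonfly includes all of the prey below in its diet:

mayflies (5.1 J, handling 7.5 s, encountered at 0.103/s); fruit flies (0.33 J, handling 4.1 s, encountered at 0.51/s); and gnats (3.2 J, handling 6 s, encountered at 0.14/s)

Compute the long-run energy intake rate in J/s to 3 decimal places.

R = (0.103×5.1 + 0.51×0.33 + 0.14×3.2) / (1 + 0.103×7.5 + 0.51×4.1 + 0.14×6) = 1.142/4.704 = 0.2427 J/s.

0.243 J/s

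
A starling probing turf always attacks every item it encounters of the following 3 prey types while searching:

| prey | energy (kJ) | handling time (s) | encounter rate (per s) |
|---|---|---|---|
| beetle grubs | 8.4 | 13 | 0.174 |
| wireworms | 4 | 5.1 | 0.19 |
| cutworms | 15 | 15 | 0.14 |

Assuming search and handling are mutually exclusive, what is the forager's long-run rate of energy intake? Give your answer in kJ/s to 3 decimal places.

0.683 kJ/s

R = (0.174×8.4 + 0.19×4 + 0.14×15) / (1 + 0.174×13 + 0.19×5.1 + 0.14×15) = 4.322/6.331 = 0.6826 kJ/s.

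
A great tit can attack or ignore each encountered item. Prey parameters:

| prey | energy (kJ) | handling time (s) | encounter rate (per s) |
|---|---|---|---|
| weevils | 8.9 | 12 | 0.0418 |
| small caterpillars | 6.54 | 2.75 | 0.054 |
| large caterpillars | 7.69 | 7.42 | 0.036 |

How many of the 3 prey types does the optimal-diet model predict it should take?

3

E/h in descending order: small caterpillars 2.38, large caterpillars 1.04, weevils 0.742 kJ/s. The optimal diet is the largest prefix of this list for which every included type satisfies E_i/h_i > R on the types above it.
Rate on top 1: 0.3075. large caterpillars: 1.04 > 0.3075 → include.
Rate on top 2: 0.445. weevils: 0.742 > 0.445 → include.
Optimal diet: small caterpillars, large caterpillars, weevils — 3 of 3 types.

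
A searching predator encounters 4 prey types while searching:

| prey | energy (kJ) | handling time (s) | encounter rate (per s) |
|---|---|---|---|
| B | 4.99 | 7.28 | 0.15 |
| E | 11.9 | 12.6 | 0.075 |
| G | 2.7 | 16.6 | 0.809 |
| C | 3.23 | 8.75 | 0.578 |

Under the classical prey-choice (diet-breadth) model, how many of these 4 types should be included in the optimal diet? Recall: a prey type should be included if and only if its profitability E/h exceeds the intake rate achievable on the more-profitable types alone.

2

Rank by E/h (kJ/s): E 0.944, B 0.685, C 0.369, G 0.163. Include each in turn until the next type's E/h falls below the running intake rate.
Rate on top 1: 0.4589. B: 0.685 > 0.4589 → include.
Rate on top 2: 0.5403. C: 0.369 < 0.5403 → exclude; stop.
Optimal diet: E, B — 2 of 4 types.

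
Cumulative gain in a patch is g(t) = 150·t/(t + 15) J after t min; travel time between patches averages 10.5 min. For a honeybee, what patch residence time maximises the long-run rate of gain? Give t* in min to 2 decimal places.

Maximise g(t)/(T+t): set derivative to zero → g'(t)(T+t) = g(t).
g'(t) = 150·15/(t + 15)². Setting 150·15/(t+15)² = 150t/[(t+15)(10.5+t)] gives 15(10.5+t) = t(t+15), so t² = 15×10.5 = 157.5.
t* = √157.5 = 12.55 min.

12.55 min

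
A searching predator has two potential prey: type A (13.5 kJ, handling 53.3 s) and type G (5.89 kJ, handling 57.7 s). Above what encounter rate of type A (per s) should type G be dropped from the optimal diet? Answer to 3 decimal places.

0.013 per s

Drop type G once their profitability E₂/h₂ falls below the rate achievable on type A alone: E₂/h₂ = λE₁/(1 + λh₁).
Solve for λ: λE₁h₂ = E₂(1 + λh₁) → λ(E₁h₂ − E₂h₁) = E₂ → λ = E₂/(E₁h₂ − E₂h₁).
λ = 5.89/(13.5×57.7 − 5.89×53.3) = 5.89/465 = 0.01267 per s.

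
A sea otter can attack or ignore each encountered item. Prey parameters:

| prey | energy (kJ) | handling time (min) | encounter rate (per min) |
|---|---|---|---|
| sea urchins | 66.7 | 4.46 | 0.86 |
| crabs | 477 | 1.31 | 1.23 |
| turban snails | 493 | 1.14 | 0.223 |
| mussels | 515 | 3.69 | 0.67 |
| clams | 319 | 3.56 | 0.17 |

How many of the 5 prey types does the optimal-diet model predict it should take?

E/h in descending order: turban snails 432, crabs 364, mussels 140, clams 89.6, sea urchins 15 kJ/min. The optimal diet is the largest prefix of this list for which every included type satisfies E_i/h_i > R on the types above it.
Rate on top 1: 87.66. crabs: 364 > 87.66 → include.
Rate on top 2: 243.1. mussels: 140 < 243.1 → exclude; stop.
Optimal diet: turban snails, crabs — 2 of 5 types.

2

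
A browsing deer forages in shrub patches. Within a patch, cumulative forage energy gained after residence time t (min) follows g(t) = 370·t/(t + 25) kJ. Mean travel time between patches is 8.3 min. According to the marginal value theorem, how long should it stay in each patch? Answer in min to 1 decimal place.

Maximise g(t)/(T+t): set derivative to zero → g'(t)(T+t) = g(t).
g'(t) = 370·25/(t + 25)². Setting 370·25/(t+25)² = 370t/[(t+25)(8.3+t)] gives 25(8.3+t) = t(t+25), so t² = 25×8.3 = 207.5.
t* = √207.5 = 14.4 min.

14.4 min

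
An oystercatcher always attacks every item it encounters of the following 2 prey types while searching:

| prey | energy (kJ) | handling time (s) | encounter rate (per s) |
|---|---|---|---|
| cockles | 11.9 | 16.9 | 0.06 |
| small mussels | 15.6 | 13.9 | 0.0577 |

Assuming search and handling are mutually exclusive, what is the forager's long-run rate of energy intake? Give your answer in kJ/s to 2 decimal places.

0.57 kJ/s

Energy encountered per unit search time: 0.06×11.9 + 0.0577×15.6 = 1.614 kJ/s.
Handling time per unit search time: 0.06×16.9 + 0.0577×13.9 = 1.816.
Rate = 1.614/(1 + 1.816) = 0.5732 kJ/s.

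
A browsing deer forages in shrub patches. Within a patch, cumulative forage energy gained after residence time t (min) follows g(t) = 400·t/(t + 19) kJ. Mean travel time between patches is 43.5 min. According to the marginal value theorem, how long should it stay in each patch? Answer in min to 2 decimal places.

Maximise g(t)/(T+t): set derivative to zero → g'(t)(T+t) = g(t).
g'(t) = 400·19/(t + 19)². Setting 400·19/(t+19)² = 400t/[(t+19)(43.5+t)] gives 19(43.5+t) = t(t+19), so t² = 19×43.5 = 826.5.
t* = √826.5 = 28.75 min.

28.75 min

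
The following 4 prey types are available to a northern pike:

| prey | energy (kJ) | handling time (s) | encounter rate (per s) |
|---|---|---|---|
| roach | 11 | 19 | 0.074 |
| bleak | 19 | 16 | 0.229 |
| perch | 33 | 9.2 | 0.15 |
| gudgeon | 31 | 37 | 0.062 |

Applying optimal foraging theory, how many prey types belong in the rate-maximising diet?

1

Profitabilities (E/h, kJ/s): perch 3.59, bleak 1.19, gudgeon 0.838, roach 0.579. Add prey in this order while the next type's profitability exceeds the intake rate on those already taken.
Rate on top 1: 2.08. bleak: 1.19 < 2.08 → exclude; stop.
Optimal diet: perch — 1 of 4 types.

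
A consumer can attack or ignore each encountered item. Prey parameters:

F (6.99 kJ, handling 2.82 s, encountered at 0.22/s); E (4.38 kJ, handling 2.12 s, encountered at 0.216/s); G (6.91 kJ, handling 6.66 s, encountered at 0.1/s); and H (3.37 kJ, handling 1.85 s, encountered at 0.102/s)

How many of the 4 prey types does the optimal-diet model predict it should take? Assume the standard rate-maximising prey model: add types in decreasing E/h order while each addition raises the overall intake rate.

Rank by E/h (kJ/s): F 2.48, E 2.07, H 1.82, G 1.04. Include each in turn until the next type's E/h falls below the running intake rate.
Rate on top 1: 0.949. E: 2.07 > 0.949 → include.
Rate on top 2: 1.195. H: 1.82 > 1.195 → include.
Rate on top 3: 1.247. G: 1.04 < 1.247 → exclude; stop.
Optimal diet: F, E, H — 3 of 4 types.

3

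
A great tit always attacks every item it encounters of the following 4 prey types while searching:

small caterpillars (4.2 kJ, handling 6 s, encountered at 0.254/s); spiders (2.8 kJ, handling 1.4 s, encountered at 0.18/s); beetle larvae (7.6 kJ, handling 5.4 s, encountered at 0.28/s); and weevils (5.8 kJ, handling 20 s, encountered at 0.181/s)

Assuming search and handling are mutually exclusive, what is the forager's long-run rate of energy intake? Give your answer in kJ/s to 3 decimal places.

0.600 kJ/s

R = (0.254×4.2 + 0.18×2.8 + 0.28×7.6 + 0.181×5.8) / (1 + 0.254×6 + 0.18×1.4 + 0.28×5.4 + 0.181×20) = 4.749/7.908 = 0.6005 kJ/s.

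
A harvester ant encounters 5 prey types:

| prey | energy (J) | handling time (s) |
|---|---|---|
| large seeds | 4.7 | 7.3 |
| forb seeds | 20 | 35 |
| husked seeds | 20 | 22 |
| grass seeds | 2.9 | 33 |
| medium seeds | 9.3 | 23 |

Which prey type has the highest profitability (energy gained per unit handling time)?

husked seeds

Profitability E/h (J/s): large seeds = 4.7/7.3 = 0.644, forb seeds = 20/35 = 0.571, husked seeds = 20/22 = 0.909, grass seeds = 2.9/33 = 0.0879, medium seeds = 9.3/23 = 0.404.
Ranked: husked seeds > large seeds > forb seeds > medium seeds > grass seeds.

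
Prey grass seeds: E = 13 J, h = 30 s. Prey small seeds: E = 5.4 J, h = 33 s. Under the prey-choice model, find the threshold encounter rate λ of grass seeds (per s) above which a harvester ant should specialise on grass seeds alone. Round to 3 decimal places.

The zero-one rule: include small seeds iff E₂/h₂ > λE₁/(1+λh₁). Equality gives the switch point.
λE₁h₂ = E₂ + λE₂h₁ ⇒ λ = E₂/(E₁h₂ − E₂h₁) = 5.4/(429 − 162) = 0.02022 per s.

0.020 per s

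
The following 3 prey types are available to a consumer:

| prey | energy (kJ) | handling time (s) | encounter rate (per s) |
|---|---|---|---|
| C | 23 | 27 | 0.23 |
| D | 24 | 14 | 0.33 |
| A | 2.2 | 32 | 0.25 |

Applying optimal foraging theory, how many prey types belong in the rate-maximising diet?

Profitabilities (E/h, kJ/s): D 1.71, C 0.852, A 0.0688. Add prey in this order while the next type's profitability exceeds the intake rate on those already taken.
Rate on top 1: 1.409. C: 0.852 < 1.409 → exclude; stop.
Optimal diet: D — 1 of 3 types.

1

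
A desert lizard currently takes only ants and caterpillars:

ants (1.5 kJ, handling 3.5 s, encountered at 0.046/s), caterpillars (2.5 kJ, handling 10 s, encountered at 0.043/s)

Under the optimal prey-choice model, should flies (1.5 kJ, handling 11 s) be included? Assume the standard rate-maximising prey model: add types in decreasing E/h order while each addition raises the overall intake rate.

Yes

On ants and caterpillars alone, R = ΣλE/(1+Σλh) = 0.1765/1.591 = 0.1109 kJ/s.
flies: E/h = 1.5/11 = 0.1364 kJ/s.
Since 0.1364 > R, including flies increases the long-run rate.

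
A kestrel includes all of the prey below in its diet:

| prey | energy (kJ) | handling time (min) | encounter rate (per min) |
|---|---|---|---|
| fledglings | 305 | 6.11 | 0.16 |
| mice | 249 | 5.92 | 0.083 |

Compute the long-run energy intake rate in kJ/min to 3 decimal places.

Energy encountered per unit search time: 0.16×305 + 0.083×249 = 69.47 kJ/min.
Handling time per unit search time: 0.16×6.11 + 0.083×5.92 = 1.469.
Rate = 69.47/(1 + 1.469) = 28.14 kJ/min.

28.136 kJ/min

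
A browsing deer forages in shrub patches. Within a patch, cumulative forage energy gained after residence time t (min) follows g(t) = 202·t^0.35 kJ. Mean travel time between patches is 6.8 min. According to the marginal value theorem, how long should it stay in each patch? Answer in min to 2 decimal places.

Optimal t* satisfies g'(t*) = g(t*)/(T + t*).
g'(t) = 0.35·202·t^-0.65. Setting 0.35·202·t^-0.65 = 202·t^0.35/(6.8+t) gives 0.35(6.8+t) = t, so 0.65·t = 0.35×6.8.
t* = 0.35×6.8/0.65 = 3.662 min.

3.66 min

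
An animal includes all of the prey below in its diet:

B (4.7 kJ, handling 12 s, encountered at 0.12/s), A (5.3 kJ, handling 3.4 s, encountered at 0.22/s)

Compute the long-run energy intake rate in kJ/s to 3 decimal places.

R = (0.12×4.7 + 0.22×5.3) / (1 + 0.12×12 + 0.22×3.4) = 1.73/3.188 = 0.5427 kJ/s.

0.543 kJ/s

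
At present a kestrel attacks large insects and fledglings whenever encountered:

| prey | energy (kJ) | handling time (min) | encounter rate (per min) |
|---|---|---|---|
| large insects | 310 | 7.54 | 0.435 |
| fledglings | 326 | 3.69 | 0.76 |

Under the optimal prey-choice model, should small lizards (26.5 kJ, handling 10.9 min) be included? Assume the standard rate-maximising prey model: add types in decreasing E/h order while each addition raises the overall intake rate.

Current rate: (0.435×310 + 0.76×326)/(1 + 0.435×7.54 + 0.76×3.69) = 54.01 kJ/min.
small lizards: E/h = 26.5/10.9 = 2.431 kJ/min.
Since 2.431 < R, time spent handling small lizards is better spent searching.

No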